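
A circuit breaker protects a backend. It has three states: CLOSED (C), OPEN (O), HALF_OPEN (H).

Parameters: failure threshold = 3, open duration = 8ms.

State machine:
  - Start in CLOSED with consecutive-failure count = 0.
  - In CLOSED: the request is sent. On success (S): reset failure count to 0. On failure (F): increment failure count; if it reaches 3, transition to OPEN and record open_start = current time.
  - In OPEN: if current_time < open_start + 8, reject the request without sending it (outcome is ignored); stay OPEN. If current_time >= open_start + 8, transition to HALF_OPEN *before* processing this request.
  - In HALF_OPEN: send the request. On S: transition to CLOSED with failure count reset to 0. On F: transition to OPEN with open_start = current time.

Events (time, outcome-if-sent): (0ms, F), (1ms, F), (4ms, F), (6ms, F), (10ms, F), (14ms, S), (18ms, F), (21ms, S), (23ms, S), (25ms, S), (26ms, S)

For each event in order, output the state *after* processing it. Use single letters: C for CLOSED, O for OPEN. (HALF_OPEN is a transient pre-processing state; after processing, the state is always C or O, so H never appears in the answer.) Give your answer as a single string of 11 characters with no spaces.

State after each event:
  event#1 t=0ms outcome=F: state=CLOSED
  event#2 t=1ms outcome=F: state=CLOSED
  event#3 t=4ms outcome=F: state=OPEN
  event#4 t=6ms outcome=F: state=OPEN
  event#5 t=10ms outcome=F: state=OPEN
  event#6 t=14ms outcome=S: state=CLOSED
  event#7 t=18ms outcome=F: state=CLOSED
  event#8 t=21ms outcome=S: state=CLOSED
  event#9 t=23ms outcome=S: state=CLOSED
  event#10 t=25ms outcome=S: state=CLOSED
  event#11 t=26ms outcome=S: state=CLOSED

Answer: CCOOOCCCCCC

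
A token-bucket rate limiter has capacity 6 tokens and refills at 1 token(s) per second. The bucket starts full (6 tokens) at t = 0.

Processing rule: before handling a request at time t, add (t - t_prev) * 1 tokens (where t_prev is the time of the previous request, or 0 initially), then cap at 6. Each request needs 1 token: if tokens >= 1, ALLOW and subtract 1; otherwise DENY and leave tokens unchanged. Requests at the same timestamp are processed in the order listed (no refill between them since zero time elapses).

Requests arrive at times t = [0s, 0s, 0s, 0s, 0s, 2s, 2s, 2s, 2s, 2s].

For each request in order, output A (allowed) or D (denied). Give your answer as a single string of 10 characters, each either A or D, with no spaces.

Simulating step by step:
  req#1 t=0s: ALLOW
  req#2 t=0s: ALLOW
  req#3 t=0s: ALLOW
  req#4 t=0s: ALLOW
  req#5 t=0s: ALLOW
  req#6 t=2s: ALLOW
  req#7 t=2s: ALLOW
  req#8 t=2s: ALLOW
  req#9 t=2s: DENY
  req#10 t=2s: DENY

Answer: AAAAAAAADD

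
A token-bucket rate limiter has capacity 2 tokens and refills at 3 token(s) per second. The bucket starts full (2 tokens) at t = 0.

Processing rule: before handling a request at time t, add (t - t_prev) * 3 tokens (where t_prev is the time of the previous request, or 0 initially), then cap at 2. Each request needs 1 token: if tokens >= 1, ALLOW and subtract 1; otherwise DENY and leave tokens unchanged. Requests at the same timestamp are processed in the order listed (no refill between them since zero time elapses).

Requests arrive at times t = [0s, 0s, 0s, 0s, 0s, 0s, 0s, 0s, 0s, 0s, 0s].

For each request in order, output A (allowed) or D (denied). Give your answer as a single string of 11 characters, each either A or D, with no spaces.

Simulating step by step:
  req#1 t=0s: ALLOW
  req#2 t=0s: ALLOW
  req#3 t=0s: DENY
  req#4 t=0s: DENY
  req#5 t=0s: DENY
  req#6 t=0s: DENY
  req#7 t=0s: DENY
  req#8 t=0s: DENY
  req#9 t=0s: DENY
  req#10 t=0s: DENY
  req#11 t=0s: DENY

Answer: AADDDDDDDDD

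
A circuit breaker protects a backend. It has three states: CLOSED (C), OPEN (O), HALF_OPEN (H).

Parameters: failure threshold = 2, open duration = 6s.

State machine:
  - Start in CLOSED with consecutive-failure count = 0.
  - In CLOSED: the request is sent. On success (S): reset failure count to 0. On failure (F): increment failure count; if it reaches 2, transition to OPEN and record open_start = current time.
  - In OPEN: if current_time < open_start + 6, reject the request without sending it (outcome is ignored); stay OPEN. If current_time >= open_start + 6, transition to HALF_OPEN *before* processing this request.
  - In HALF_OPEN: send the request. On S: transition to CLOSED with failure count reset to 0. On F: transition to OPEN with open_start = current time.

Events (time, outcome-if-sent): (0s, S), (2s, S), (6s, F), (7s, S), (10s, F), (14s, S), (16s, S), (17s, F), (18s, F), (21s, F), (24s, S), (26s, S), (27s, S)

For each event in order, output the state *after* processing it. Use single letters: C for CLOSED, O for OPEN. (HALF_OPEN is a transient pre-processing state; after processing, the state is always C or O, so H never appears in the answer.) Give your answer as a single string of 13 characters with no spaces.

Answer: CCCCCCCCOOCCC

Derivation:
State after each event:
  event#1 t=0s outcome=S: state=CLOSED
  event#2 t=2s outcome=S: state=CLOSED
  event#3 t=6s outcome=F: state=CLOSED
  event#4 t=7s outcome=S: state=CLOSED
  event#5 t=10s outcome=F: state=CLOSED
  event#6 t=14s outcome=S: state=CLOSED
  event#7 t=16s outcome=S: state=CLOSED
  event#8 t=17s outcome=F: state=CLOSED
  event#9 t=18s outcome=F: state=OPEN
  event#10 t=21s outcome=F: state=OPEN
  event#11 t=24s outcome=S: state=CLOSED
  event#12 t=26s outcome=S: state=CLOSED
  event#13 t=27s outcome=S: state=CLOSED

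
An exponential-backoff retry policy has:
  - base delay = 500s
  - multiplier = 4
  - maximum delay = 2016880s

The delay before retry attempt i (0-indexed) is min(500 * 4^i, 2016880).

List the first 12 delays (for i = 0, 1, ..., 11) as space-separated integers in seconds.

Answer: 500 2000 8000 32000 128000 512000 2016880 2016880 2016880 2016880 2016880 2016880

Derivation:
Computing each delay:
  i=0: min(500*4^0, 2016880) = 500
  i=1: min(500*4^1, 2016880) = 2000
  i=2: min(500*4^2, 2016880) = 8000
  i=3: min(500*4^3, 2016880) = 32000
  i=4: min(500*4^4, 2016880) = 128000
  i=5: min(500*4^5, 2016880) = 512000
  i=6: min(500*4^6, 2016880) = 2016880
  i=7: min(500*4^7, 2016880) = 2016880
  i=8: min(500*4^8, 2016880) = 2016880
  i=9: min(500*4^9, 2016880) = 2016880
  i=10: min(500*4^10, 2016880) = 2016880
  i=11: min(500*4^11, 2016880) = 2016880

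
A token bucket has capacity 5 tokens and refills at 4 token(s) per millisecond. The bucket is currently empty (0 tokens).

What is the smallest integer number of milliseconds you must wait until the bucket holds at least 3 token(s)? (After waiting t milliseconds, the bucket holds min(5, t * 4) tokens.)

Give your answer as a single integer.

Need t * 4 >= 3, so t >= 3/4.
Smallest integer t = ceil(3/4) = 1.

Answer: 1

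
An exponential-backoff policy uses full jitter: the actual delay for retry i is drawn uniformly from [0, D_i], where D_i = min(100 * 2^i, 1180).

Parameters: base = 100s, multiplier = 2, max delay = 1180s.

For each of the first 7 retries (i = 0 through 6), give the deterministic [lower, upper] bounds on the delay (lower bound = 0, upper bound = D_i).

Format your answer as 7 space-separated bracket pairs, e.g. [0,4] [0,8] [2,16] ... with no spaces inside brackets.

Answer: [0,100] [0,200] [0,400] [0,800] [0,1180] [0,1180] [0,1180]

Derivation:
Computing bounds per retry:
  i=0: D_i=min(100*2^0,1180)=100, bounds=[0,100]
  i=1: D_i=min(100*2^1,1180)=200, bounds=[0,200]
  i=2: D_i=min(100*2^2,1180)=400, bounds=[0,400]
  i=3: D_i=min(100*2^3,1180)=800, bounds=[0,800]
  i=4: D_i=min(100*2^4,1180)=1180, bounds=[0,1180]
  i=5: D_i=min(100*2^5,1180)=1180, bounds=[0,1180]
  i=6: D_i=min(100*2^6,1180)=1180, bounds=[0,1180]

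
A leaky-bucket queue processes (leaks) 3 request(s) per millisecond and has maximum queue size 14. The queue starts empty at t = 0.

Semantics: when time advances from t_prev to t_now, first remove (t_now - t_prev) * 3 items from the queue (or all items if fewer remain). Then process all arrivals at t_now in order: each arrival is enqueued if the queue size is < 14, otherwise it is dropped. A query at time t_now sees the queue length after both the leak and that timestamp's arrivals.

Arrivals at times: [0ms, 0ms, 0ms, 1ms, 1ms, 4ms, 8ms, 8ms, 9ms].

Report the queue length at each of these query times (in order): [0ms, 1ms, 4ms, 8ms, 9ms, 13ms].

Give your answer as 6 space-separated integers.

Answer: 3 2 1 2 1 0

Derivation:
Queue lengths at query times:
  query t=0ms: backlog = 3
  query t=1ms: backlog = 2
  query t=4ms: backlog = 1
  query t=8ms: backlog = 2
  query t=9ms: backlog = 1
  query t=13ms: backlog = 0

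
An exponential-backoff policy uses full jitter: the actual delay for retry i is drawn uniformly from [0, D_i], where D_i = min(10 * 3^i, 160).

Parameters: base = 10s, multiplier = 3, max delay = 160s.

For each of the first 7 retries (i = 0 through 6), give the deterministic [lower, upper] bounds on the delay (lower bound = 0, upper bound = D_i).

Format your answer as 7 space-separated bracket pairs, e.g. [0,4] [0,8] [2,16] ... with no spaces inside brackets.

Computing bounds per retry:
  i=0: D_i=min(10*3^0,160)=10, bounds=[0,10]
  i=1: D_i=min(10*3^1,160)=30, bounds=[0,30]
  i=2: D_i=min(10*3^2,160)=90, bounds=[0,90]
  i=3: D_i=min(10*3^3,160)=160, bounds=[0,160]
  i=4: D_i=min(10*3^4,160)=160, bounds=[0,160]
  i=5: D_i=min(10*3^5,160)=160, bounds=[0,160]
  i=6: D_i=min(10*3^6,160)=160, bounds=[0,160]

Answer: [0,10] [0,30] [0,90] [0,160] [0,160] [0,160] [0,160]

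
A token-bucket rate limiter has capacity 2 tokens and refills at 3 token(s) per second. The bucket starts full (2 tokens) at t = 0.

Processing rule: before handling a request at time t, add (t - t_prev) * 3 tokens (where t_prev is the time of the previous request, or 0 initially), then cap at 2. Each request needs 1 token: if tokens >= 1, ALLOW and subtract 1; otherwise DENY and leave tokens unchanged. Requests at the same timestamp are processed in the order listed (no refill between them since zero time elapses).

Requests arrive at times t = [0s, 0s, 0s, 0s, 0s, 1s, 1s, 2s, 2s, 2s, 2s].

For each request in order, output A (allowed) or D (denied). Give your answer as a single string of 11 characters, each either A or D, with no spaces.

Answer: AADDDAAAADD

Derivation:
Simulating step by step:
  req#1 t=0s: ALLOW
  req#2 t=0s: ALLOW
  req#3 t=0s: DENY
  req#4 t=0s: DENY
  req#5 t=0s: DENY
  req#6 t=1s: ALLOW
  req#7 t=1s: ALLOW
  req#8 t=2s: ALLOW
  req#9 t=2s: ALLOW
  req#10 t=2s: DENY
  req#11 t=2s: DENY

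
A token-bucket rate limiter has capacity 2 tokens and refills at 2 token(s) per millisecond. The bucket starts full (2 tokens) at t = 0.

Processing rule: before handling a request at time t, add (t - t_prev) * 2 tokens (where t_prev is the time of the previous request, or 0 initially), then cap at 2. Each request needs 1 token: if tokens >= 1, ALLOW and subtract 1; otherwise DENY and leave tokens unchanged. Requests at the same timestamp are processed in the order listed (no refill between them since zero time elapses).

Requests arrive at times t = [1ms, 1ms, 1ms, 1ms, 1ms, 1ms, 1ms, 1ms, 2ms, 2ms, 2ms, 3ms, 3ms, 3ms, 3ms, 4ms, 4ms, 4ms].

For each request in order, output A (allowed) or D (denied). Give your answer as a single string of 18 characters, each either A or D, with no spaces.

Simulating step by step:
  req#1 t=1ms: ALLOW
  req#2 t=1ms: ALLOW
  req#3 t=1ms: DENY
  req#4 t=1ms: DENY
  req#5 t=1ms: DENY
  req#6 t=1ms: DENY
  req#7 t=1ms: DENY
  req#8 t=1ms: DENY
  req#9 t=2ms: ALLOW
  req#10 t=2ms: ALLOW
  req#11 t=2ms: DENY
  req#12 t=3ms: ALLOW
  req#13 t=3ms: ALLOW
  req#14 t=3ms: DENY
  req#15 t=3ms: DENY
  req#16 t=4ms: ALLOW
  req#17 t=4ms: ALLOW
  req#18 t=4ms: DENY

Answer: AADDDDDDAADAADDAAD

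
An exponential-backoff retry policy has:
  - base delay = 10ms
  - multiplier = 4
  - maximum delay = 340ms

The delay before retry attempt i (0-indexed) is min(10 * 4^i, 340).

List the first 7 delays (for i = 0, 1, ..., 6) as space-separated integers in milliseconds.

Computing each delay:
  i=0: min(10*4^0, 340) = 10
  i=1: min(10*4^1, 340) = 40
  i=2: min(10*4^2, 340) = 160
  i=3: min(10*4^3, 340) = 340
  i=4: min(10*4^4, 340) = 340
  i=5: min(10*4^5, 340) = 340
  i=6: min(10*4^6, 340) = 340

Answer: 10 40 160 340 340 340 340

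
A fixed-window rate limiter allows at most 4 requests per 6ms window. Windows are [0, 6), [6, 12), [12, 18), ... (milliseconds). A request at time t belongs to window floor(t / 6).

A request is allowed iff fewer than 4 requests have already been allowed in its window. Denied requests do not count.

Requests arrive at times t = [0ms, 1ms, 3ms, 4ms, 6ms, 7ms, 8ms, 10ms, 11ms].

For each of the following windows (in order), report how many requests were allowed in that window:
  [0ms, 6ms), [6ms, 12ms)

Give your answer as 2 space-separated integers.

Processing requests:
  req#1 t=0ms (window 0): ALLOW
  req#2 t=1ms (window 0): ALLOW
  req#3 t=3ms (window 0): ALLOW
  req#4 t=4ms (window 0): ALLOW
  req#5 t=6ms (window 1): ALLOW
  req#6 t=7ms (window 1): ALLOW
  req#7 t=8ms (window 1): ALLOW
  req#8 t=10ms (window 1): ALLOW
  req#9 t=11ms (window 1): DENY

Allowed counts by window: 4 4

Answer: 4 4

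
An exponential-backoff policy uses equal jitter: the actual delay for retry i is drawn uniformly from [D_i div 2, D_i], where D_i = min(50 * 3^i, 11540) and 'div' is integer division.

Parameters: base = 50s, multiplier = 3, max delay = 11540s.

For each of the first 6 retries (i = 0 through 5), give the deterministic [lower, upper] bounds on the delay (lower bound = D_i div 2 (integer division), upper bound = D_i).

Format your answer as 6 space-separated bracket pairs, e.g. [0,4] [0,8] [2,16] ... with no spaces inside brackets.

Computing bounds per retry:
  i=0: D_i=min(50*3^0,11540)=50, bounds=[25,50]
  i=1: D_i=min(50*3^1,11540)=150, bounds=[75,150]
  i=2: D_i=min(50*3^2,11540)=450, bounds=[225,450]
  i=3: D_i=min(50*3^3,11540)=1350, bounds=[675,1350]
  i=4: D_i=min(50*3^4,11540)=4050, bounds=[2025,4050]
  i=5: D_i=min(50*3^5,11540)=11540, bounds=[5770,11540]

Answer: [25,50] [75,150] [225,450] [675,1350] [2025,4050] [5770,11540]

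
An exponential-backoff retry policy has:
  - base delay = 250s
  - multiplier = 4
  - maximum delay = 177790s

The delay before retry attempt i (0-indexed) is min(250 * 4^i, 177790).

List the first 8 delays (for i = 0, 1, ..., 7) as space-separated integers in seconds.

Answer: 250 1000 4000 16000 64000 177790 177790 177790

Derivation:
Computing each delay:
  i=0: min(250*4^0, 177790) = 250
  i=1: min(250*4^1, 177790) = 1000
  i=2: min(250*4^2, 177790) = 4000
  i=3: min(250*4^3, 177790) = 16000
  i=4: min(250*4^4, 177790) = 64000
  i=5: min(250*4^5, 177790) = 177790
  i=6: min(250*4^6, 177790) = 177790
  i=7: min(250*4^7, 177790) = 177790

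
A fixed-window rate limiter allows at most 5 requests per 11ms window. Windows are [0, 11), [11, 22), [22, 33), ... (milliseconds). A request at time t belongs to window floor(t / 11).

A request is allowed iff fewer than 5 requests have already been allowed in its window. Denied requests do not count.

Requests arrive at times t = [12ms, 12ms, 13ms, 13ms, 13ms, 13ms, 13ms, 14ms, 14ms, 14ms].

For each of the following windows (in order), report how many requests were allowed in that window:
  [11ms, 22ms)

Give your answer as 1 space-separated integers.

Processing requests:
  req#1 t=12ms (window 1): ALLOW
  req#2 t=12ms (window 1): ALLOW
  req#3 t=13ms (window 1): ALLOW
  req#4 t=13ms (window 1): ALLOW
  req#5 t=13ms (window 1): ALLOW
  req#6 t=13ms (window 1): DENY
  req#7 t=13ms (window 1): DENY
  req#8 t=14ms (window 1): DENY
  req#9 t=14ms (window 1): DENY
  req#10 t=14ms (window 1): DENY

Allowed counts by window: 5

Answer: 5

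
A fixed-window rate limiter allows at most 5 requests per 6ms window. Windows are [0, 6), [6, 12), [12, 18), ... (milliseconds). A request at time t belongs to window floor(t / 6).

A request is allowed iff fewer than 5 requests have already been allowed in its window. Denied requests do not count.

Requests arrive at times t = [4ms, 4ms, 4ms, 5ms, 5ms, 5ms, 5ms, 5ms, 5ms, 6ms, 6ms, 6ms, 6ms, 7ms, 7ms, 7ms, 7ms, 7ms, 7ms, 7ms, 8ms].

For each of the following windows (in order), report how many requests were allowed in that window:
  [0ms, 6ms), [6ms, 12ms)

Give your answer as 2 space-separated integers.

Answer: 5 5

Derivation:
Processing requests:
  req#1 t=4ms (window 0): ALLOW
  req#2 t=4ms (window 0): ALLOW
  req#3 t=4ms (window 0): ALLOW
  req#4 t=5ms (window 0): ALLOW
  req#5 t=5ms (window 0): ALLOW
  req#6 t=5ms (window 0): DENY
  req#7 t=5ms (window 0): DENY
  req#8 t=5ms (window 0): DENY
  req#9 t=5ms (window 0): DENY
  req#10 t=6ms (window 1): ALLOW
  req#11 t=6ms (window 1): ALLOW
  req#12 t=6ms (window 1): ALLOW
  req#13 t=6ms (window 1): ALLOW
  req#14 t=7ms (window 1): ALLOW
  req#15 t=7ms (window 1): DENY
  req#16 t=7ms (window 1): DENY
  req#17 t=7ms (window 1): DENY
  req#18 t=7ms (window 1): DENY
  req#19 t=7ms (window 1): DENY
  req#20 t=7ms (window 1): DENY
  req#21 t=8ms (window 1): DENY

Allowed counts by window: 5 5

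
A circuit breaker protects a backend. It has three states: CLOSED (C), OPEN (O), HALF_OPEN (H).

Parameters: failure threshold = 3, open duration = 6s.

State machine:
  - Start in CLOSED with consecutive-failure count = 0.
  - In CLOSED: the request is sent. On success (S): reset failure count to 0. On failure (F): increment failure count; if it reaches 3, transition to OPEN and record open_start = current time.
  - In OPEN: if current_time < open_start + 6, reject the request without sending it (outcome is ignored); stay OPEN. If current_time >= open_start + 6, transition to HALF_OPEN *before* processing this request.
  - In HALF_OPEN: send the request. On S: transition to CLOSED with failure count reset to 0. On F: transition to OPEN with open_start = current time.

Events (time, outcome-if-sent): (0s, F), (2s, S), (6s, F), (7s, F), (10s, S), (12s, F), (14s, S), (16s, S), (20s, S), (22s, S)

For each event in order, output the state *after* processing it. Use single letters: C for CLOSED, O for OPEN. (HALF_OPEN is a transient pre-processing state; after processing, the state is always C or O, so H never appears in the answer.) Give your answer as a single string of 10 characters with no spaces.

State after each event:
  event#1 t=0s outcome=F: state=CLOSED
  event#2 t=2s outcome=S: state=CLOSED
  event#3 t=6s outcome=F: state=CLOSED
  event#4 t=7s outcome=F: state=CLOSED
  event#5 t=10s outcome=S: state=CLOSED
  event#6 t=12s outcome=F: state=CLOSED
  event#7 t=14s outcome=S: state=CLOSED
  event#8 t=16s outcome=S: state=CLOSED
  event#9 t=20s outcome=S: state=CLOSED
  event#10 t=22s outcome=S: state=CLOSED

Answer: CCCCCCCCCC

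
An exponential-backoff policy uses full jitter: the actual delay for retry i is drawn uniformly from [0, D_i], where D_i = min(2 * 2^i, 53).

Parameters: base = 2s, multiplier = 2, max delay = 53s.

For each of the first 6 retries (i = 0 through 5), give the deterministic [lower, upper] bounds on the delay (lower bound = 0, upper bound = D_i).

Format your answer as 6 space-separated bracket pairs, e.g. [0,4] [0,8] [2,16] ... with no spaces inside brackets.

Computing bounds per retry:
  i=0: D_i=min(2*2^0,53)=2, bounds=[0,2]
  i=1: D_i=min(2*2^1,53)=4, bounds=[0,4]
  i=2: D_i=min(2*2^2,53)=8, bounds=[0,8]
  i=3: D_i=min(2*2^3,53)=16, bounds=[0,16]
  i=4: D_i=min(2*2^4,53)=32, bounds=[0,32]
  i=5: D_i=min(2*2^5,53)=53, bounds=[0,53]

Answer: [0,2] [0,4] [0,8] [0,16] [0,32] [0,53]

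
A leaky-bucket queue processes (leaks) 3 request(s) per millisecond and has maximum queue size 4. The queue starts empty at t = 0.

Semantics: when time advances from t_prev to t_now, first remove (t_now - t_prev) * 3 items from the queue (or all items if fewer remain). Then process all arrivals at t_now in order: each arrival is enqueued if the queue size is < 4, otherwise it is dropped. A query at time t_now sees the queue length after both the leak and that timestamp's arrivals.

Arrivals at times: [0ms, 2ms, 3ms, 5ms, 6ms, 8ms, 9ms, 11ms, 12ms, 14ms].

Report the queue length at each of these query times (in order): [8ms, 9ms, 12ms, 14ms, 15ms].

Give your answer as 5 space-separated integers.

Queue lengths at query times:
  query t=8ms: backlog = 1
  query t=9ms: backlog = 1
  query t=12ms: backlog = 1
  query t=14ms: backlog = 1
  query t=15ms: backlog = 0

Answer: 1 1 1 1 0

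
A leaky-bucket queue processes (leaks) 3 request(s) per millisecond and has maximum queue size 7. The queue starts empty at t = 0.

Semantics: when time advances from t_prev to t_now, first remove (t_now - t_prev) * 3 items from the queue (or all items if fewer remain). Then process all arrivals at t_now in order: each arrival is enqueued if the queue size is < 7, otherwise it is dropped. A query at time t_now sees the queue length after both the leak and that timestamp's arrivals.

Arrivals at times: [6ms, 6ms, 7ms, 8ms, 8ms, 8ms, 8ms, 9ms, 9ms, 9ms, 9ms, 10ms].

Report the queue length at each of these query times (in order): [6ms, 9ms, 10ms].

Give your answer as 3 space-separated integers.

Queue lengths at query times:
  query t=6ms: backlog = 2
  query t=9ms: backlog = 5
  query t=10ms: backlog = 3

Answer: 2 5 3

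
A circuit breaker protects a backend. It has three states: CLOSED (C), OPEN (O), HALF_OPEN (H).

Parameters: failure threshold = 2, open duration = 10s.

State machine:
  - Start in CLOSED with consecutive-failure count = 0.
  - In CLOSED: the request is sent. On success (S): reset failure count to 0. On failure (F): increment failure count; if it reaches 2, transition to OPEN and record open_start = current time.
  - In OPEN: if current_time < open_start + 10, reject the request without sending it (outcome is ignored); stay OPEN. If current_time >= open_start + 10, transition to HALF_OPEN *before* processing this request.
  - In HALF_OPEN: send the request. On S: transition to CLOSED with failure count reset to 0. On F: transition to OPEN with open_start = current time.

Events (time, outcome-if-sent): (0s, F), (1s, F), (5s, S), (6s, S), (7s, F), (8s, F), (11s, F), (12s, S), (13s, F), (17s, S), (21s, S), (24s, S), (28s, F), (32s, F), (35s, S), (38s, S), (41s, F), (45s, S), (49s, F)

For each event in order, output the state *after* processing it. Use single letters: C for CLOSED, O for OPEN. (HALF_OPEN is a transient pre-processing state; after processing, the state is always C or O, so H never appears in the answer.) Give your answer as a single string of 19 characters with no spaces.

State after each event:
  event#1 t=0s outcome=F: state=CLOSED
  event#2 t=1s outcome=F: state=OPEN
  event#3 t=5s outcome=S: state=OPEN
  event#4 t=6s outcome=S: state=OPEN
  event#5 t=7s outcome=F: state=OPEN
  event#6 t=8s outcome=F: state=OPEN
  event#7 t=11s outcome=F: state=OPEN
  event#8 t=12s outcome=S: state=OPEN
  event#9 t=13s outcome=F: state=OPEN
  event#10 t=17s outcome=S: state=OPEN
  event#11 t=21s outcome=S: state=CLOSED
  event#12 t=24s outcome=S: state=CLOSED
  event#13 t=28s outcome=F: state=CLOSED
  event#14 t=32s outcome=F: state=OPEN
  event#15 t=35s outcome=S: state=OPEN
  event#16 t=38s outcome=S: state=OPEN
  event#17 t=41s outcome=F: state=OPEN
  event#18 t=45s outcome=S: state=CLOSED
  event#19 t=49s outcome=F: state=CLOSED

Answer: COOOOOOOOOCCCOOOOCC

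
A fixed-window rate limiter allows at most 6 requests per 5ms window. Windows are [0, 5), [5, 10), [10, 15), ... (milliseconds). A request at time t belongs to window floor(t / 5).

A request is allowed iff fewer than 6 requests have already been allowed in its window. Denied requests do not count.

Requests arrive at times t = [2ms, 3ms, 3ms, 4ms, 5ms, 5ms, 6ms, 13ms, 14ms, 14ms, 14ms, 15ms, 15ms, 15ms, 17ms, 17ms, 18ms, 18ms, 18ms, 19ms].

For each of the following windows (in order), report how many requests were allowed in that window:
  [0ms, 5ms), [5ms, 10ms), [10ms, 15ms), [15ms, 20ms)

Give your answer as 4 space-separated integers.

Answer: 4 3 4 6

Derivation:
Processing requests:
  req#1 t=2ms (window 0): ALLOW
  req#2 t=3ms (window 0): ALLOW
  req#3 t=3ms (window 0): ALLOW
  req#4 t=4ms (window 0): ALLOW
  req#5 t=5ms (window 1): ALLOW
  req#6 t=5ms (window 1): ALLOW
  req#7 t=6ms (window 1): ALLOW
  req#8 t=13ms (window 2): ALLOW
  req#9 t=14ms (window 2): ALLOW
  req#10 t=14ms (window 2): ALLOW
  req#11 t=14ms (window 2): ALLOW
  req#12 t=15ms (window 3): ALLOW
  req#13 t=15ms (window 3): ALLOW
  req#14 t=15ms (window 3): ALLOW
  req#15 t=17ms (window 3): ALLOW
  req#16 t=17ms (window 3): ALLOW
  req#17 t=18ms (window 3): ALLOW
  req#18 t=18ms (window 3): DENY
  req#19 t=18ms (window 3): DENY
  req#20 t=19ms (window 3): DENY

Allowed counts by window: 4 3 4 6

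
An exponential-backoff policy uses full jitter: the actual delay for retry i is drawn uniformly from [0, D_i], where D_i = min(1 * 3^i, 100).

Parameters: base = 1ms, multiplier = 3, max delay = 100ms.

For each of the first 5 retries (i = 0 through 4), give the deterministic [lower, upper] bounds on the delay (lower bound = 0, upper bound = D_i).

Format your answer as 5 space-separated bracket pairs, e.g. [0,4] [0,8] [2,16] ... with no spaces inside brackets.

Answer: [0,1] [0,3] [0,9] [0,27] [0,81]

Derivation:
Computing bounds per retry:
  i=0: D_i=min(1*3^0,100)=1, bounds=[0,1]
  i=1: D_i=min(1*3^1,100)=3, bounds=[0,3]
  i=2: D_i=min(1*3^2,100)=9, bounds=[0,9]
  i=3: D_i=min(1*3^3,100)=27, bounds=[0,27]
  i=4: D_i=min(1*3^4,100)=81, bounds=[0,81]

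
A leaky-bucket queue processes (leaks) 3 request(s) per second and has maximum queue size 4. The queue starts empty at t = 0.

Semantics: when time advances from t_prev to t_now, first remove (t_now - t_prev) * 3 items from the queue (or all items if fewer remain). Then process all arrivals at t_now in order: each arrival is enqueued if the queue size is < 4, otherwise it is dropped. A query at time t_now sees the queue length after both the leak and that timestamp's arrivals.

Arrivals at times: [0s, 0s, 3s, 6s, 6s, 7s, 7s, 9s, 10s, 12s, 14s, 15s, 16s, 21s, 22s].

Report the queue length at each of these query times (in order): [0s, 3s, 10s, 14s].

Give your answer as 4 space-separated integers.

Queue lengths at query times:
  query t=0s: backlog = 2
  query t=3s: backlog = 1
  query t=10s: backlog = 1
  query t=14s: backlog = 1

Answer: 2 1 1 1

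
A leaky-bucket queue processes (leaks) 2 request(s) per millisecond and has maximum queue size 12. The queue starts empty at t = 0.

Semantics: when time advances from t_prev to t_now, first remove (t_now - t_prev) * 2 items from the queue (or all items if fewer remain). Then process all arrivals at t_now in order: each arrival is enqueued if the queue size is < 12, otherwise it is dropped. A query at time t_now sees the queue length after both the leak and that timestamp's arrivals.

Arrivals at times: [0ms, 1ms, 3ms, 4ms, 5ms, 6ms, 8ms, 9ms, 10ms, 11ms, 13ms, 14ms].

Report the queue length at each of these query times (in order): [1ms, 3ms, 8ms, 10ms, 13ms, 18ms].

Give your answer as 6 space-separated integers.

Answer: 1 1 1 1 1 0

Derivation:
Queue lengths at query times:
  query t=1ms: backlog = 1
  query t=3ms: backlog = 1
  query t=8ms: backlog = 1
  query t=10ms: backlog = 1
  query t=13ms: backlog = 1
  query t=18ms: backlog = 0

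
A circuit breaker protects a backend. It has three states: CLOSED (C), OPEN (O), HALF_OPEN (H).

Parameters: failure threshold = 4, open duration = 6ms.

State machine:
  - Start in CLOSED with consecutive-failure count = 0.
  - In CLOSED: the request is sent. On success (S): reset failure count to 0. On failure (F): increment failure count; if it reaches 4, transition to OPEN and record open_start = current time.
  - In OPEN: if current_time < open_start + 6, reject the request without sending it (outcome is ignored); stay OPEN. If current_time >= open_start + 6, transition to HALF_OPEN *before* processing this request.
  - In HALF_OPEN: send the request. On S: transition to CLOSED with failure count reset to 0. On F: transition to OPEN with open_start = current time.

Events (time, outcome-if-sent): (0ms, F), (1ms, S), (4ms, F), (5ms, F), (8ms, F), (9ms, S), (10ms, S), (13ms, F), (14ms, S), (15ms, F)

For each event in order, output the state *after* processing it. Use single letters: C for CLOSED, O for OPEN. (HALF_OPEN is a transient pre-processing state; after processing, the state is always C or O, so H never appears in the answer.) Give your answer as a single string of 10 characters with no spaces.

Answer: CCCCCCCCCC

Derivation:
State after each event:
  event#1 t=0ms outcome=F: state=CLOSED
  event#2 t=1ms outcome=S: state=CLOSED
  event#3 t=4ms outcome=F: state=CLOSED
  event#4 t=5ms outcome=F: state=CLOSED
  event#5 t=8ms outcome=F: state=CLOSED
  event#6 t=9ms outcome=S: state=CLOSED
  event#7 t=10ms outcome=S: state=CLOSED
  event#8 t=13ms outcome=F: state=CLOSED
  event#9 t=14ms outcome=S: state=CLOSED
  event#10 t=15ms outcome=F: state=CLOSED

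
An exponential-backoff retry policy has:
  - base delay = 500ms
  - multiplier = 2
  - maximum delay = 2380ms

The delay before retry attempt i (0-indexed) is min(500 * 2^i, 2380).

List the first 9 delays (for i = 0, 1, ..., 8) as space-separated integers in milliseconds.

Answer: 500 1000 2000 2380 2380 2380 2380 2380 2380

Derivation:
Computing each delay:
  i=0: min(500*2^0, 2380) = 500
  i=1: min(500*2^1, 2380) = 1000
  i=2: min(500*2^2, 2380) = 2000
  i=3: min(500*2^3, 2380) = 2380
  i=4: min(500*2^4, 2380) = 2380
  i=5: min(500*2^5, 2380) = 2380
  i=6: min(500*2^6, 2380) = 2380
  i=7: min(500*2^7, 2380) = 2380
  i=8: min(500*2^8, 2380) = 2380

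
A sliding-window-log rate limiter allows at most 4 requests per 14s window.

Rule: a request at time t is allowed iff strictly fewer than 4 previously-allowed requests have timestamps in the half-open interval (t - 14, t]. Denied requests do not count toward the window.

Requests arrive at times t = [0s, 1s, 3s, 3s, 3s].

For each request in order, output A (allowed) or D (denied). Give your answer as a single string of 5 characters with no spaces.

Answer: AAAAD

Derivation:
Tracking allowed requests in the window:
  req#1 t=0s: ALLOW
  req#2 t=1s: ALLOW
  req#3 t=3s: ALLOW
  req#4 t=3s: ALLOW
  req#5 t=3s: DENY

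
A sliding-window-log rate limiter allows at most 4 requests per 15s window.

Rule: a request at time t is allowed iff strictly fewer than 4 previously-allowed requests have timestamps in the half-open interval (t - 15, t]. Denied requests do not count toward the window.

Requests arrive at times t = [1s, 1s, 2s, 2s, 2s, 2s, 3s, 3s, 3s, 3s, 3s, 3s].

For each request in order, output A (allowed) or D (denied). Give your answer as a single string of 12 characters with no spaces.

Tracking allowed requests in the window:
  req#1 t=1s: ALLOW
  req#2 t=1s: ALLOW
  req#3 t=2s: ALLOW
  req#4 t=2s: ALLOW
  req#5 t=2s: DENY
  req#6 t=2s: DENY
  req#7 t=3s: DENY
  req#8 t=3s: DENY
  req#9 t=3s: DENY
  req#10 t=3s: DENY
  req#11 t=3s: DENY
  req#12 t=3s: DENY

Answer: AAAADDDDDDDD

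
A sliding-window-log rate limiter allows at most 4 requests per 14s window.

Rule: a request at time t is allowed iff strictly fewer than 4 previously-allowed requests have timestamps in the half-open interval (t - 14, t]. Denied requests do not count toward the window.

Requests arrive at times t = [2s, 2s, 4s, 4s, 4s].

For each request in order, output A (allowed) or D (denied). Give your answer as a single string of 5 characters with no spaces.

Tracking allowed requests in the window:
  req#1 t=2s: ALLOW
  req#2 t=2s: ALLOW
  req#3 t=4s: ALLOW
  req#4 t=4s: ALLOW
  req#5 t=4s: DENY

Answer: AAAAD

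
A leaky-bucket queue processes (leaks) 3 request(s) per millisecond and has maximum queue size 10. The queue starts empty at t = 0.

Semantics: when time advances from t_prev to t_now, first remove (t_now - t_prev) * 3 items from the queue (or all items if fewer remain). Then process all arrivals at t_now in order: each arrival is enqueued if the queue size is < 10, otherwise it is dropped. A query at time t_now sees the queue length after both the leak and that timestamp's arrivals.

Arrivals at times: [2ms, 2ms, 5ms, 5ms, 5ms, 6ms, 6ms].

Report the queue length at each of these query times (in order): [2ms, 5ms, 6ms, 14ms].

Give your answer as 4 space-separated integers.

Answer: 2 3 2 0

Derivation:
Queue lengths at query times:
  query t=2ms: backlog = 2
  query t=5ms: backlog = 3
  query t=6ms: backlog = 2
  query t=14ms: backlog = 0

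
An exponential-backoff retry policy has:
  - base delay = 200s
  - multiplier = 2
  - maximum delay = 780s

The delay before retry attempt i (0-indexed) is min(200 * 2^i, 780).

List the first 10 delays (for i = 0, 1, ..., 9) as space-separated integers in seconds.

Answer: 200 400 780 780 780 780 780 780 780 780

Derivation:
Computing each delay:
  i=0: min(200*2^0, 780) = 200
  i=1: min(200*2^1, 780) = 400
  i=2: min(200*2^2, 780) = 780
  i=3: min(200*2^3, 780) = 780
  i=4: min(200*2^4, 780) = 780
  i=5: min(200*2^5, 780) = 780
  i=6: min(200*2^6, 780) = 780
  i=7: min(200*2^7, 780) = 780
  i=8: min(200*2^8, 780) = 780
  i=9: min(200*2^9, 780) = 780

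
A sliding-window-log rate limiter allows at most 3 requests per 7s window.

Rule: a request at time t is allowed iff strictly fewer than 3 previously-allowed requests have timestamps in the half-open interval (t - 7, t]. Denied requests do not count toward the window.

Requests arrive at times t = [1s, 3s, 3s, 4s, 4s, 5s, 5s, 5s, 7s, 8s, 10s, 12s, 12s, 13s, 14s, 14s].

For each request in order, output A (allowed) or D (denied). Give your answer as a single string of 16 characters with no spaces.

Tracking allowed requests in the window:
  req#1 t=1s: ALLOW
  req#2 t=3s: ALLOW
  req#3 t=3s: ALLOW
  req#4 t=4s: DENY
  req#5 t=4s: DENY
  req#6 t=5s: DENY
  req#7 t=5s: DENY
  req#8 t=5s: DENY
  req#9 t=7s: DENY
  req#10 t=8s: ALLOW
  req#11 t=10s: ALLOW
  req#12 t=12s: ALLOW
  req#13 t=12s: DENY
  req#14 t=13s: DENY
  req#15 t=14s: DENY
  req#16 t=14s: DENY

Answer: AAADDDDDDAAADDDD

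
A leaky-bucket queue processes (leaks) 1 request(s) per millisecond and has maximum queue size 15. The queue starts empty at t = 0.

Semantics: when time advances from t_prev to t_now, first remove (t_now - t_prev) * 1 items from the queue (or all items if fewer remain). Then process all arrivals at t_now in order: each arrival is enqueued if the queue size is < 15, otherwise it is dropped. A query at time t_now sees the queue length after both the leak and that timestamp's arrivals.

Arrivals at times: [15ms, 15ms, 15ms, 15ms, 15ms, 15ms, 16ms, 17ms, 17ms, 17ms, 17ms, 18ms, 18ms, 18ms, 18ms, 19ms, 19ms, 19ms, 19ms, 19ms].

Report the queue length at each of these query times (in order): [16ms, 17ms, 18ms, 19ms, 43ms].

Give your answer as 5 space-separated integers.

Queue lengths at query times:
  query t=16ms: backlog = 6
  query t=17ms: backlog = 9
  query t=18ms: backlog = 12
  query t=19ms: backlog = 15
  query t=43ms: backlog = 0

Answer: 6 9 12 15 0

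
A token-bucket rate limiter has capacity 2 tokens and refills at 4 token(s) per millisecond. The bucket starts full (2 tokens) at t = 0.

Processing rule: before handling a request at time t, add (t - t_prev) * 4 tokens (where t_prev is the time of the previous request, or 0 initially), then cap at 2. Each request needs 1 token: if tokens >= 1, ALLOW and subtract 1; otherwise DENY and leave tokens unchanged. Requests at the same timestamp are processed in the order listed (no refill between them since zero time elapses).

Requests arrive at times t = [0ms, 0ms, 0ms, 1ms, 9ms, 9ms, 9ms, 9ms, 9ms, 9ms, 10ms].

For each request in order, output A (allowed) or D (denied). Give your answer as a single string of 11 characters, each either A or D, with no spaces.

Simulating step by step:
  req#1 t=0ms: ALLOW
  req#2 t=0ms: ALLOW
  req#3 t=0ms: DENY
  req#4 t=1ms: ALLOW
  req#5 t=9ms: ALLOW
  req#6 t=9ms: ALLOW
  req#7 t=9ms: DENY
  req#8 t=9ms: DENY
  req#9 t=9ms: DENY
  req#10 t=9ms: DENY
  req#11 t=10ms: ALLOW

Answer: AADAAADDDDA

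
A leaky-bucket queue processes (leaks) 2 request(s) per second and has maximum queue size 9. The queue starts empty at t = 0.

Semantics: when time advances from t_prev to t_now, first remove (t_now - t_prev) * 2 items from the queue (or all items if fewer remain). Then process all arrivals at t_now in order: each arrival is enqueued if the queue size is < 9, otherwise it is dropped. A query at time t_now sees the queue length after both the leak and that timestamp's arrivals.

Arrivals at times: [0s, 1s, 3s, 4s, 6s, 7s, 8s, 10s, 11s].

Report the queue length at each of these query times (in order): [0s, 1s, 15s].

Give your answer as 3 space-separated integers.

Answer: 1 1 0

Derivation:
Queue lengths at query times:
  query t=0s: backlog = 1
  query t=1s: backlog = 1
  query t=15s: backlog = 0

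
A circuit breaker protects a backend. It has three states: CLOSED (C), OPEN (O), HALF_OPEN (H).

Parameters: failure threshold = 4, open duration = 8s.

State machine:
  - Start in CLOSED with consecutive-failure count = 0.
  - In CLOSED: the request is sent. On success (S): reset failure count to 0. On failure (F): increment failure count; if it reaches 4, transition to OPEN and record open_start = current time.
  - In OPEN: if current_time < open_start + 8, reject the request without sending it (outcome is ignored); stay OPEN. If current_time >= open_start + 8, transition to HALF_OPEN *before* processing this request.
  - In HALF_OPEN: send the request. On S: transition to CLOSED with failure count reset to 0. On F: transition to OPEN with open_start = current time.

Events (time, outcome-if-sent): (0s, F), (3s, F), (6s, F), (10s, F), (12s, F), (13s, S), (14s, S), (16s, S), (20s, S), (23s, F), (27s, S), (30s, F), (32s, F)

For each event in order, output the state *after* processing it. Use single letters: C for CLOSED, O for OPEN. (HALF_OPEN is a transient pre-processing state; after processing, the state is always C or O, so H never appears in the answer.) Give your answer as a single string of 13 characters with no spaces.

Answer: CCCOOOOOCCCCC

Derivation:
State after each event:
  event#1 t=0s outcome=F: state=CLOSED
  event#2 t=3s outcome=F: state=CLOSED
  event#3 t=6s outcome=F: state=CLOSED
  event#4 t=10s outcome=F: state=OPEN
  event#5 t=12s outcome=F: state=OPEN
  event#6 t=13s outcome=S: state=OPEN
  event#7 t=14s outcome=S: state=OPEN
  event#8 t=16s outcome=S: state=OPEN
  event#9 t=20s outcome=S: state=CLOSED
  event#10 t=23s outcome=F: state=CLOSED
  event#11 t=27s outcome=S: state=CLOSED
  event#12 t=30s outcome=F: state=CLOSED
  event#13 t=32s outcome=F: state=CLOSED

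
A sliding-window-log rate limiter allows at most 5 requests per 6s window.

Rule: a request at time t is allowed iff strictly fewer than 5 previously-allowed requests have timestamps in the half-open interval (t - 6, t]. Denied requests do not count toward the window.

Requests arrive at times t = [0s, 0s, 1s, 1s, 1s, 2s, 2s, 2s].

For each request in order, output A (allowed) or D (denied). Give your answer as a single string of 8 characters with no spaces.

Tracking allowed requests in the window:
  req#1 t=0s: ALLOW
  req#2 t=0s: ALLOW
  req#3 t=1s: ALLOW
  req#4 t=1s: ALLOW
  req#5 t=1s: ALLOW
  req#6 t=2s: DENY
  req#7 t=2s: DENY
  req#8 t=2s: DENY

Answer: AAAAADDD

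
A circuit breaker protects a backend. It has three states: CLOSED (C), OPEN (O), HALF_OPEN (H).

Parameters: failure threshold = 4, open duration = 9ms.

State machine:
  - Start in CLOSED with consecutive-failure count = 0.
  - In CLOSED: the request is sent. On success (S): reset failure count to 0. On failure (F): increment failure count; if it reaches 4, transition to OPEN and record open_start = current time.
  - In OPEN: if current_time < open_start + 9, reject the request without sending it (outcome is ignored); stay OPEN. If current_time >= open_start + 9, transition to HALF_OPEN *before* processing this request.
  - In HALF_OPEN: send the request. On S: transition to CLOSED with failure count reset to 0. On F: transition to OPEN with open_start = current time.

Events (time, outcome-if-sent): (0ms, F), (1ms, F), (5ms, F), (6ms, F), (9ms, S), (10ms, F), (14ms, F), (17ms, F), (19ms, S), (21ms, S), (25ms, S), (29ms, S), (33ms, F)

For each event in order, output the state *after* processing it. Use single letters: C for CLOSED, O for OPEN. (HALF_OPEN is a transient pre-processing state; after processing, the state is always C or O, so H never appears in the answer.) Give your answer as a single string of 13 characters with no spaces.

Answer: CCCOOOOOOOOCC

Derivation:
State after each event:
  event#1 t=0ms outcome=F: state=CLOSED
  event#2 t=1ms outcome=F: state=CLOSED
  event#3 t=5ms outcome=F: state=CLOSED
  event#4 t=6ms outcome=F: state=OPEN
  event#5 t=9ms outcome=S: state=OPEN
  event#6 t=10ms outcome=F: state=OPEN
  event#7 t=14ms outcome=F: state=OPEN
  event#8 t=17ms outcome=F: state=OPEN
  event#9 t=19ms outcome=S: state=OPEN
  event#10 t=21ms outcome=S: state=OPEN
  event#11 t=25ms outcome=S: state=OPEN
  event#12 t=29ms outcome=S: state=CLOSED
  event#13 t=33ms outcome=F: state=CLOSED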